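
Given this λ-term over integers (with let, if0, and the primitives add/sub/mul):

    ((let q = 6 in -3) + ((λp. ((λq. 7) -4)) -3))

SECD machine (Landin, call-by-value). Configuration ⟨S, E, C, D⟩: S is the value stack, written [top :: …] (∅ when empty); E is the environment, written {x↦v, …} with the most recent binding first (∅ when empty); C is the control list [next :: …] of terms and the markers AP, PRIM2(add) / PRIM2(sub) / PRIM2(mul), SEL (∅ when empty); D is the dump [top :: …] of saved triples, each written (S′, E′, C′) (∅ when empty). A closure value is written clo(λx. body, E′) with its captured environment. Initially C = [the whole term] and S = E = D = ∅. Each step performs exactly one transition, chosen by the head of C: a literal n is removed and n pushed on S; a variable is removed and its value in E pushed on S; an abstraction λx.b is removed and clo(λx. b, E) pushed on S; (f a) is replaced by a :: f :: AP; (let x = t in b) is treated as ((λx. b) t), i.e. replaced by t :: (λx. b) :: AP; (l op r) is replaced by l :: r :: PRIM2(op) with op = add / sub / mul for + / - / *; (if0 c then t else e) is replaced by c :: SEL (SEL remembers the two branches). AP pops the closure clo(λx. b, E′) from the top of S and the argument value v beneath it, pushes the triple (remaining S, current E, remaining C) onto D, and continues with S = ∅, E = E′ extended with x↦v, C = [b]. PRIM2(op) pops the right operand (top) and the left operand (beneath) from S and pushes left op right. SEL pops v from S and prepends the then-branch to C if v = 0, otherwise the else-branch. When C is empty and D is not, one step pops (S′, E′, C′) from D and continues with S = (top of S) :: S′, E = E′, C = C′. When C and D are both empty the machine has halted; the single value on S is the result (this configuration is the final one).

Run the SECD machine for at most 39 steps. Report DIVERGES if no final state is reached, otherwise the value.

Answer: 4

Execution trace:
step 0: ⟨S=∅; E=∅; C=[((let q = 6 in -3) + ((λp. ((λq. 7) -4)) -3))]; D=∅⟩
step 1: ⟨S=∅; E=∅; C=[(let q = 6 in -3) :: ((λp. ((λq. 7) -4)) -3) :: PRIM2(add)]; D=∅⟩
step 2: ⟨S=∅; E=∅; C=[6 :: (λq. -3) :: AP :: ((λp. ((λq. 7) -4)) -3) :: PRIM2(add)]; D=∅⟩
step 3: ⟨S=[6]; E=∅; C=[(λq. -3) :: AP :: ((λp. ((λq. 7) -4)) -3) :: PRIM2(add)]; D=∅⟩
step 4: ⟨S=[clo(λq. -3, ∅) :: 6]; E=∅; C=[AP :: ((λp. ((λq. 7) -4)) -3) :: PRIM2(add)]; D=∅⟩
step 5: ⟨S=∅; E={q↦6}; C=[-3]; D=[(∅, ∅, [((λp. ((λq. 7) -4)) -3) :: PRIM2(add)])]⟩
step 6: ⟨S=[-3]; E={q↦6}; C=∅; D=[(∅, ∅, [((λp. ((λq. 7) -4)) -3) :: PRIM2(add)])]⟩
step 7: ⟨S=[-3]; E=∅; C=[((λp. ((λq. 7) -4)) -3) :: PRIM2(add)]; D=∅⟩
step 8: ⟨S=[-3]; E=∅; C=[-3 :: (λp. ((λq. 7) -4)) :: AP :: PRIM2(add)]; D=∅⟩
step 9: ⟨S=[-3 :: -3]; E=∅; C=[(λp. ((λq. 7) -4)) :: AP :: PRIM2(add)]; D=∅⟩
step 10: ⟨S=[clo(λp. ((λq. 7) -4), ∅) :: -3 :: -3]; E=∅; C=[AP :: PRIM2(add)]; D=∅⟩
step 11: ⟨S=∅; E={p↦-3}; C=[((λq. 7) -4)]; D=[([-3], ∅, [PRIM2(add)])]⟩
step 12: ⟨S=∅; E={p↦-3}; C=[-4 :: (λq. 7) :: AP]; D=[([-3], ∅, [PRIM2(add)])]⟩
step 13: ⟨S=[-4]; E={p↦-3}; C=[(λq. 7) :: AP]; D=[([-3], ∅, [PRIM2(add)])]⟩
step 14: ⟨S=[clo(λq. 7, {p↦-3}) :: -4]; E={p↦-3}; C=[AP]; D=[([-3], ∅, [PRIM2(add)])]⟩
step 15: ⟨S=∅; E={q↦-4, p↦-3}; C=[7]; D=[(∅, {p↦-3}, ∅) :: ([-3], ∅, [PRIM2(add)])]⟩
step 16: ⟨S=[7]; E={q↦-4, p↦-3}; C=∅; D=[(∅, {p↦-3}, ∅) :: ([-3], ∅, [PRIM2(add)])]⟩
step 17: ⟨S=[7]; E={p↦-3}; C=∅; D=[([-3], ∅, [PRIM2(add)])]⟩
step 18: ⟨S=[7 :: -3]; E=∅; C=[PRIM2(add)]; D=∅⟩
step 19: ⟨S=[4]; E=∅; C=∅; D=∅⟩
→ final value 4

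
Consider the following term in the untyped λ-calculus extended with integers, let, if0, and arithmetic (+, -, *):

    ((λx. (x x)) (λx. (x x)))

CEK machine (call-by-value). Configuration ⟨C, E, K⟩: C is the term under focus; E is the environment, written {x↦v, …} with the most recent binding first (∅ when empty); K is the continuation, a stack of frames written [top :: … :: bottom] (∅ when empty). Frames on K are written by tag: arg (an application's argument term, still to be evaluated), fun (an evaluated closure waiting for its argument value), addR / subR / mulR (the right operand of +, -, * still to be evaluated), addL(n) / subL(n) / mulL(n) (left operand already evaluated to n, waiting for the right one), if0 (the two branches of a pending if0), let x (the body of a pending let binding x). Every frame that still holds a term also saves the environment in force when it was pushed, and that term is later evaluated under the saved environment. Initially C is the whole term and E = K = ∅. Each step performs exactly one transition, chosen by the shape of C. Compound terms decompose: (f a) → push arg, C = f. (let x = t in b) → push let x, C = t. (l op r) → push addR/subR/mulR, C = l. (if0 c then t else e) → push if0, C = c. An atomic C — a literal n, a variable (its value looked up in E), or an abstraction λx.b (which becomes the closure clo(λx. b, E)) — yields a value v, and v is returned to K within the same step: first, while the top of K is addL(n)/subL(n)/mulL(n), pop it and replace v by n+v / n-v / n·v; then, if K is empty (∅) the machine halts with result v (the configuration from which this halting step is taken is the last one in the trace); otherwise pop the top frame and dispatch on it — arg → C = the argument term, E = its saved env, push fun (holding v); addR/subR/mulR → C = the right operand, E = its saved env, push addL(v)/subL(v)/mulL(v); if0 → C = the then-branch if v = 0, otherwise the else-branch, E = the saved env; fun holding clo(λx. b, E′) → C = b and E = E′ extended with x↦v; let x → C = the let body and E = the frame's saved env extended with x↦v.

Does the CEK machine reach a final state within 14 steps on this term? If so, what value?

step 0: <C=((λx. (x x)) (λx. (x x))), E=∅, K=∅>
step 1: <C=(λx. (x x)), E=∅, K=[arg]>
step 2: <C=(λx. (x x)), E=∅, K=[fun]>
step 3: <C=(x x), E={x↦clo(λx. (x x), ∅)}, K=∅>
step 4: <C=x, E={x↦clo(λx. (x x), ∅)}, K=[arg]>
step 5: <C=x, E={x↦clo(λx. (x x), ∅)}, K=[fun]>
… configuration repeats with period 3 (steps 3–5 recur indefinitely) …

Answer: DIVERGES (no final state within 14 steps)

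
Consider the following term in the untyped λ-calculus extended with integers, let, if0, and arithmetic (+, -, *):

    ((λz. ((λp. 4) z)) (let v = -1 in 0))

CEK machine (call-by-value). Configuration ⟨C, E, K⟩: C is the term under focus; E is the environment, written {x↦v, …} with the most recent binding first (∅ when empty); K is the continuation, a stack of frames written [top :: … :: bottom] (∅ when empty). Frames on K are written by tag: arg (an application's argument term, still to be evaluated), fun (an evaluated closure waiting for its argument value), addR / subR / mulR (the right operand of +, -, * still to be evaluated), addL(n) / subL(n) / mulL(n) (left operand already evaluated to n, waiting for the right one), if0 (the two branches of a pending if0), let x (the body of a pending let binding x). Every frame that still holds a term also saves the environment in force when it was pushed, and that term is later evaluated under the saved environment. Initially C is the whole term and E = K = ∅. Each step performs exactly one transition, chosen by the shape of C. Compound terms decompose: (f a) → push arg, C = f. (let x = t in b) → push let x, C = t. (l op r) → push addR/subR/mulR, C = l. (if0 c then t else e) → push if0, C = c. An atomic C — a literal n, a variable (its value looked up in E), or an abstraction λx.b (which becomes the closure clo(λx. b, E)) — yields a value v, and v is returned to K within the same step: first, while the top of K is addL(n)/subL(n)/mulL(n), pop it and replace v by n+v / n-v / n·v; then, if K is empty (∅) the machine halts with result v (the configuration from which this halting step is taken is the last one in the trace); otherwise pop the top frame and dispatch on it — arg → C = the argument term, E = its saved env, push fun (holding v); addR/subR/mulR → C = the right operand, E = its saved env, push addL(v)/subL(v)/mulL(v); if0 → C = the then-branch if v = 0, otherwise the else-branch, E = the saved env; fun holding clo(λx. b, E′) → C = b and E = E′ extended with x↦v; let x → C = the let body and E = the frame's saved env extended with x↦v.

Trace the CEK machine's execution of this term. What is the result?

Answer: 4

Execution trace:
0. [C=((λz. ((λp. 4) z)) (let v = -1 in 0)) | E=∅ | K=∅]
1. [C=(λz. ((λp. 4) z)) | E=∅ | K=[arg]]
2. [C=(let v = -1 in 0) | E=∅ | K=[fun]]
3. [C=-1 | E=∅ | K=[let v :: fun]]
4. [C=0 | E={v↦-1} | K=[fun]]
5. [C=((λp. 4) z) | E={z↦0} | K=∅]
6. [C=(λp. 4) | E={z↦0} | K=[arg]]
7. [C=z | E={z↦0} | K=[fun]]
8. [C=4 | E={p↦0, z↦0} | K=∅]
→ final value 4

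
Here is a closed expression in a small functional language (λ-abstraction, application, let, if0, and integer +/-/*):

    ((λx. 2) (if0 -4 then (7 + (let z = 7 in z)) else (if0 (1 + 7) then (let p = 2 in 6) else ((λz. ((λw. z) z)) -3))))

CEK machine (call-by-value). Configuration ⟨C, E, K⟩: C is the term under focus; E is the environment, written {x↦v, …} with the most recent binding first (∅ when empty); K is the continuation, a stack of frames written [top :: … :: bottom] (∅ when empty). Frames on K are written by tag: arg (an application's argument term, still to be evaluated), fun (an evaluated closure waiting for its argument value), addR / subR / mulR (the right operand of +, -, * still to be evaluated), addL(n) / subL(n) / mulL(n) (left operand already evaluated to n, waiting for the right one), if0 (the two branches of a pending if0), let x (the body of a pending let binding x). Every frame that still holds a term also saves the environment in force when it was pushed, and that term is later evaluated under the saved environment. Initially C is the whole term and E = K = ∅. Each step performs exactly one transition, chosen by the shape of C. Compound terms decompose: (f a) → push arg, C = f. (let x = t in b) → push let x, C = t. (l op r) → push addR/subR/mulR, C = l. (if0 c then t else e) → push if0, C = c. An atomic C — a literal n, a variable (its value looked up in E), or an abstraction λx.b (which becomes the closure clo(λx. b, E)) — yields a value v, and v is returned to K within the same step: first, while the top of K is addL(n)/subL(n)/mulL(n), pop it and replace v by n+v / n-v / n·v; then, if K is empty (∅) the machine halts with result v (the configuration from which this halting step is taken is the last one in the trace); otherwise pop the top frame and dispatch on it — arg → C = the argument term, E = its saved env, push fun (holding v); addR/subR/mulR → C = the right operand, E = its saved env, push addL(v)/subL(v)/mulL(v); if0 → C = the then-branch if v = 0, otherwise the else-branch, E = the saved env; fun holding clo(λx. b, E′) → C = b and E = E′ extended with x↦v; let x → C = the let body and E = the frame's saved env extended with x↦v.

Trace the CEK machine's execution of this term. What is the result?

Answer: 2

Machine steps:
step 0: <C=((λx. 2) (if0 -4 then (7 + (let z = 7 in z)) else (if0 (1 + 7) then (let p = 2 in 6) else ((λz. ((λw. z) z)) -3)))), E=∅, K=∅>
step 1: <C=(λx. 2), E=∅, K=[arg]>
step 2: <C=(if0 -4 then (7 + (let z = 7 in z)) else (if0 (1 + 7) then (let p = 2 in 6) else ((λz. ((λw. z) z)) -3))), E=∅, K=[fun]>
step 3: <C=-4, E=∅, K=[if0 :: fun]>
step 4: <C=(if0 (1 + 7) then (let p = 2 in 6) else ((λz. ((λw. z) z)) -3)), E=∅, K=[fun]>
step 5: <C=(1 + 7), E=∅, K=[if0 :: fun]>
step 6: <C=1, E=∅, K=[addR :: if0 :: fun]>
step 7: <C=7, E=∅, K=[addL(1) :: if0 :: fun]>
step 8: <C=((λz. ((λw. z) z)) -3), E=∅, K=[fun]>
step 9: <C=(λz. ((λw. z) z)), E=∅, K=[arg :: fun]>
step 10: <C=-3, E=∅, K=[fun :: fun]>
step 11: <C=((λw. z) z), E={z↦-3}, K=[fun]>
step 12: <C=(λw. z), E={z↦-3}, K=[arg :: fun]>
step 13: <C=z, E={z↦-3}, K=[fun :: fun]>
step 14: <C=z, E={w↦-3, z↦-3}, K=[fun]>
step 15: <C=2, E={x↦-3}, K=∅>
→ final value 2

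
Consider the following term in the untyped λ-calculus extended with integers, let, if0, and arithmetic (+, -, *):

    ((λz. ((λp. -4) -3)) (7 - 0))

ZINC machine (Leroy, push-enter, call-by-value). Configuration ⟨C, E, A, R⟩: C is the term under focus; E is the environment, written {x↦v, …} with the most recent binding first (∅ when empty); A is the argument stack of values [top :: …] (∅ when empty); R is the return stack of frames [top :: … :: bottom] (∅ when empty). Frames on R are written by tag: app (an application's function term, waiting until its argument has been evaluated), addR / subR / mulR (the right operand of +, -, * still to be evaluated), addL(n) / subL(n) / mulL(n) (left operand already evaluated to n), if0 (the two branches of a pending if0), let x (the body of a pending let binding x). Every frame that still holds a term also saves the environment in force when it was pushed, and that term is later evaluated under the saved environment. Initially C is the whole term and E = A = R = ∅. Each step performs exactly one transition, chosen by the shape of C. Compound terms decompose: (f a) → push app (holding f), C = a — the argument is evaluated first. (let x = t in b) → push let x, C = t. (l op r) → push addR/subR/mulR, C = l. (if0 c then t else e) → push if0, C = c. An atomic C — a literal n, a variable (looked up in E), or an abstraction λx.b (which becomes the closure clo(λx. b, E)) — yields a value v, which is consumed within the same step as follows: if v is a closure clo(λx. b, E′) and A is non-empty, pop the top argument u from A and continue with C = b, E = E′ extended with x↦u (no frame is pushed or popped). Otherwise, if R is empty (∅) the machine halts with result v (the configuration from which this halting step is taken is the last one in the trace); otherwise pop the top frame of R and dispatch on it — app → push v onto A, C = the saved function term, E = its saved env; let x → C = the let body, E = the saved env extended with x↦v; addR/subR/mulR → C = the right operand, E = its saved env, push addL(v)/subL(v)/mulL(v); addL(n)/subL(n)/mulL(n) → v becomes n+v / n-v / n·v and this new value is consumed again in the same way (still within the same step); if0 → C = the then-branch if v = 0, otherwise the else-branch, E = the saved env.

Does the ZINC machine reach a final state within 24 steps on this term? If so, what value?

Answer: -4

Machine steps:
step 0: <C=((λz. ((λp. -4) -3)) (7 - 0)), E=∅, A=∅, R=∅>
step 1: <C=(7 - 0), E=∅, A=∅, R=[app]>
step 2: <C=7, E=∅, A=∅, R=[subR :: app]>
step 3: <C=0, E=∅, A=∅, R=[subL(7) :: app]>
step 4: <C=(λz. ((λp. -4) -3)), E=∅, A=[7], R=∅>
step 5: <C=((λp. -4) -3), E={z↦7}, A=∅, R=∅>
step 6: <C=-3, E={z↦7}, A=∅, R=[app]>
step 7: <C=(λp. -4), E={z↦7}, A=[-3], R=∅>
step 8: <C=-4, E={p↦-3, z↦7}, A=∅, R=∅>
→ final value -4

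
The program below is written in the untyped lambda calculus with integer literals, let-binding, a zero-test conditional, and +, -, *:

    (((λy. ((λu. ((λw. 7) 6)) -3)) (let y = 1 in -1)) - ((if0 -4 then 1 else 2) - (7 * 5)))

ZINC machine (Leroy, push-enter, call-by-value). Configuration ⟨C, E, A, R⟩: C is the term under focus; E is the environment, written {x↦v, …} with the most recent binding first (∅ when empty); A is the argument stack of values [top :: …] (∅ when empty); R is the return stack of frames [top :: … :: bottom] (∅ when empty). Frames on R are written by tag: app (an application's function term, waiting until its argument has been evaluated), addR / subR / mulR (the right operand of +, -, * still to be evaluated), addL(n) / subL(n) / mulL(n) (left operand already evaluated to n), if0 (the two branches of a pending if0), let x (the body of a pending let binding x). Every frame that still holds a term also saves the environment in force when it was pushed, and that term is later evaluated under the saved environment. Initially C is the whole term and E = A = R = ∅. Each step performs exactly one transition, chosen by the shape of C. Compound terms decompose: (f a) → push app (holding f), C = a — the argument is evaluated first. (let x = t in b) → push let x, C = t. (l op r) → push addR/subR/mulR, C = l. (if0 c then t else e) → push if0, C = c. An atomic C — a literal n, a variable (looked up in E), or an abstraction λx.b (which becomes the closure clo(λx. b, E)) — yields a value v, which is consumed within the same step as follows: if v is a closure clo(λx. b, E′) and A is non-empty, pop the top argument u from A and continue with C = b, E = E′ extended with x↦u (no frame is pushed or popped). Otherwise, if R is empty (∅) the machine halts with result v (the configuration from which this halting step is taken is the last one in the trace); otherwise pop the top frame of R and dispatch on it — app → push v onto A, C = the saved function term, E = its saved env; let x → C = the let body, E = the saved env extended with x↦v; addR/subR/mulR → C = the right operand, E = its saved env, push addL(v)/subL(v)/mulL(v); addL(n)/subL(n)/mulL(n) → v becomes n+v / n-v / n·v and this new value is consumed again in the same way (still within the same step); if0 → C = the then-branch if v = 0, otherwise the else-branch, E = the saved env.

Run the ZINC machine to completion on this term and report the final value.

0. <C=(((λy. ((λu. ((λw. 7) 6)) -3)) (let y = 1 in -1)) - ((if0 -4 then 1 else 2) - (7 * 5))), E=∅, A=∅, R=∅>
1. <C=((λy. ((λu. ((λw. 7) 6)) -3)) (let y = 1 in -1)), E=∅, A=∅, R=[subR]>
2. <C=(let y = 1 in -1), E=∅, A=∅, R=[app :: subR]>
3. <C=1, E=∅, A=∅, R=[let y :: app :: subR]>
4. <C=-1, E={y↦1}, A=∅, R=[app :: subR]>
5. <C=(λy. ((λu. ((λw. 7) 6)) -3)), E=∅, A=[-1], R=[subR]>
6. <C=((λu. ((λw. 7) 6)) -3), E={y↦-1}, A=∅, R=[subR]>
7. <C=-3, E={y↦-1}, A=∅, R=[app :: subR]>
8. <C=(λu. ((λw. 7) 6)), E={y↦-1}, A=[-3], R=[subR]>
9. <C=((λw. 7) 6), E={u↦-3, y↦-1}, A=∅, R=[subR]>
10. <C=6, E={u↦-3, y↦-1}, A=∅, R=[app :: subR]>
11. <C=(λw. 7), E={u↦-3, y↦-1}, A=[6], R=[subR]>
12. <C=7, E={w↦6, u↦-3, y↦-1}, A=∅, R=[subR]>
13. <C=((if0 -4 then 1 else 2) - (7 * 5)), E=∅, A=∅, R=[subL(7)]>
14. <C=(if0 -4 then 1 else 2), E=∅, A=∅, R=[subR :: subL(7)]>
15. <C=-4, E=∅, A=∅, R=[if0 :: subR :: subL(7)]>
16. <C=2, E=∅, A=∅, R=[subR :: subL(7)]>
17. <C=(7 * 5), E=∅, A=∅, R=[subL(2) :: subL(7)]>
18. <C=7, E=∅, A=∅, R=[mulR :: subL(2) :: subL(7)]>
19. <C=5, E=∅, A=∅, R=[mulL(7) :: subL(2) :: subL(7)]>
→ final value 40

Answer: 40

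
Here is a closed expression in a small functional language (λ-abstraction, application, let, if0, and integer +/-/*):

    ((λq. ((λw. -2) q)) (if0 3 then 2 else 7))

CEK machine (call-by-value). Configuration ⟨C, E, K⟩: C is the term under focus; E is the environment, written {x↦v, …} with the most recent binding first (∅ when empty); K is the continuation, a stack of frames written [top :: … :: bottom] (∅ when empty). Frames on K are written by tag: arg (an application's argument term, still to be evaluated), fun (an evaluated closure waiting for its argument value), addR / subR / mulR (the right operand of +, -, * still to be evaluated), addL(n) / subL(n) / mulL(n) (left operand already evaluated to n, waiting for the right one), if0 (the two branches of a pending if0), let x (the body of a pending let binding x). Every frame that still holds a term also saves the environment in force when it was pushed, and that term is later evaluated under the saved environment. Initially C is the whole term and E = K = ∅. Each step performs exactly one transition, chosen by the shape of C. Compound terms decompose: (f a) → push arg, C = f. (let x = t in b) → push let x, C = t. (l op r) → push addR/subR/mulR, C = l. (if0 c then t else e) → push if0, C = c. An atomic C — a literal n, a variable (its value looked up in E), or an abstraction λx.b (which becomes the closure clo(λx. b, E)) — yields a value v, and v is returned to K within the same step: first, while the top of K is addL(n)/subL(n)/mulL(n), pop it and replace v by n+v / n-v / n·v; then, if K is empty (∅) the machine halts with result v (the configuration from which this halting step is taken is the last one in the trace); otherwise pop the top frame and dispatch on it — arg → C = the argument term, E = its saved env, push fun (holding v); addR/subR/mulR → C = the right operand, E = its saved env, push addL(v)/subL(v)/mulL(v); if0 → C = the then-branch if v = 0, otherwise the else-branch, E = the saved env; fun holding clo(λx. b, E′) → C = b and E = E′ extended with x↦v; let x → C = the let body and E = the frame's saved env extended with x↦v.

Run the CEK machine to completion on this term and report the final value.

0. [C=((λq. ((λw. -2) q)) (if0 3 then 2 else 7)) | E=∅ | K=∅]
1. [C=(λq. ((λw. -2) q)) | E=∅ | K=[arg]]
2. [C=(if0 3 then 2 else 7) | E=∅ | K=[fun]]
3. [C=3 | E=∅ | K=[if0 :: fun]]
4. [C=7 | E=∅ | K=[fun]]
5. [C=((λw. -2) q) | E={q↦7} | K=∅]
6. [C=(λw. -2) | E={q↦7} | K=[arg]]
7. [C=q | E={q↦7} | K=[fun]]
8. [C=-2 | E={w↦7, q↦7} | K=∅]
→ final value -2

Answer: -2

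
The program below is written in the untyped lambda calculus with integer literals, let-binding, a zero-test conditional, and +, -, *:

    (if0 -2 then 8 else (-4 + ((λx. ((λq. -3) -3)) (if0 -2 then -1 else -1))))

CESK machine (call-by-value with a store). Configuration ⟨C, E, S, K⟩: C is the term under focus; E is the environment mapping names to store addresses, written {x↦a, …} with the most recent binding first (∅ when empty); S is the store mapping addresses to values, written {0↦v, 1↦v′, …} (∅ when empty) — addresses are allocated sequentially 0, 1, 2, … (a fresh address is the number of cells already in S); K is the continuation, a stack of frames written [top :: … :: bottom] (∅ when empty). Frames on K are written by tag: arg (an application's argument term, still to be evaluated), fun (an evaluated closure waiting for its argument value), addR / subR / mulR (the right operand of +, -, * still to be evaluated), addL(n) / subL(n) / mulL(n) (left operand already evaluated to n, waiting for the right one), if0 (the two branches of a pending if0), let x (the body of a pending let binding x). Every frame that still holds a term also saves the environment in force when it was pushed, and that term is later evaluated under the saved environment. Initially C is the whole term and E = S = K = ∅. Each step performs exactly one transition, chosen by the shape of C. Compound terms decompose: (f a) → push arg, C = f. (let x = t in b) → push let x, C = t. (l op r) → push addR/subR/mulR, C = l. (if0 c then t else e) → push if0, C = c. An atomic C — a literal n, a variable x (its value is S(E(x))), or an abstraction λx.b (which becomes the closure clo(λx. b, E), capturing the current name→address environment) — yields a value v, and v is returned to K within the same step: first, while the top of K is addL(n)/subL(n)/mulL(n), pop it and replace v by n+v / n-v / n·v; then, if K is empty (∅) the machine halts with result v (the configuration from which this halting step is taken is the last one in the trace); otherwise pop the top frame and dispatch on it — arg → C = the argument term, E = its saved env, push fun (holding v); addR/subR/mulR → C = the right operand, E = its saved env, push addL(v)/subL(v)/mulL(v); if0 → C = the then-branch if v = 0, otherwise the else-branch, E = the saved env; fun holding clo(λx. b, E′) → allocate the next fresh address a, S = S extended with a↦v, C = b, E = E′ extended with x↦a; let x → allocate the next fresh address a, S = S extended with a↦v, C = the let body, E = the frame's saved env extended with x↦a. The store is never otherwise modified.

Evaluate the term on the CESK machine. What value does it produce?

Answer: -7

Derivation:
0. <C=(if0 -2 then 8 else (-4 + ((λx. ((λq. -3) -3)) (if0 -2 then -1 else -1)))), E=∅, S=∅, K=∅>
1. <C=-2, E=∅, S=∅, K=[if0]>
2. <C=(-4 + ((λx. ((λq. -3) -3)) (if0 -2 then -1 else -1))), E=∅, S=∅, K=∅>
3. <C=-4, E=∅, S=∅, K=[addR]>
4. <C=((λx. ((λq. -3) -3)) (if0 -2 then -1 else -1)), E=∅, S=∅, K=[addL(-4)]>
5. <C=(λx. ((λq. -3) -3)), E=∅, S=∅, K=[arg :: addL(-4)]>
6. <C=(if0 -2 then -1 else -1), E=∅, S=∅, K=[fun :: addL(-4)]>
7. <C=-2, E=∅, S=∅, K=[if0 :: fun :: addL(-4)]>
8. <C=-1, E=∅, S=∅, K=[fun :: addL(-4)]>
9. <C=((λq. -3) -3), E={x↦0}, S={0↦-1}, K=[addL(-4)]>
10. <C=(λq. -3), E={x↦0}, S={0↦-1}, K=[arg :: addL(-4)]>
11. <C=-3, E={x↦0}, S={0↦-1}, K=[fun :: addL(-4)]>
12. <C=-3, E={q↦1, x↦0}, S={0↦-1, 1↦-3}, K=[addL(-4)]>
→ final value -7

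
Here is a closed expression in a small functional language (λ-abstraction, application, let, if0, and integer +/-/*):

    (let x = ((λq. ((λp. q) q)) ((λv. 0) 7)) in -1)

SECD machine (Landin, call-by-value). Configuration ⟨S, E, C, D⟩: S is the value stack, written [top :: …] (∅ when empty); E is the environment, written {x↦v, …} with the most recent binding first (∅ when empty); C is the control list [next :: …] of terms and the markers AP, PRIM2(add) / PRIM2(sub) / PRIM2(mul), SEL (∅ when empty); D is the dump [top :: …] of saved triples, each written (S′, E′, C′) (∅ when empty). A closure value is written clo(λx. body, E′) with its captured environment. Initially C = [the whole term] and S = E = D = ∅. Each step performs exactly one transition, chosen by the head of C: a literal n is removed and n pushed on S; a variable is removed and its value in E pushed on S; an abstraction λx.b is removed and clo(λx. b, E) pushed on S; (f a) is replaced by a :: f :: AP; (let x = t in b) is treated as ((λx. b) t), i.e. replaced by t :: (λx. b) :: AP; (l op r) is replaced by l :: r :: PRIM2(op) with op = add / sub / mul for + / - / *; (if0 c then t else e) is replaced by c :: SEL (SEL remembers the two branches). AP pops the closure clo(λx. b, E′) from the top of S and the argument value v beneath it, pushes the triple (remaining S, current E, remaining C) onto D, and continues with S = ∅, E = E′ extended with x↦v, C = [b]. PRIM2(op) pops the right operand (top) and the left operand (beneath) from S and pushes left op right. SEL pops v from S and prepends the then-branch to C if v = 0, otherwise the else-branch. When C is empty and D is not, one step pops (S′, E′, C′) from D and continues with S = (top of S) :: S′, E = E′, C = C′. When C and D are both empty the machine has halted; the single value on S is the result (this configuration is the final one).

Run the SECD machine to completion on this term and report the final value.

Answer: -1

Execution trace:
0. ⟨S=∅; E=∅; C=[(let x = ((λq. ((λp. q) q)) ((λv. 0) 7)) in -1)]; D=∅⟩
1. ⟨S=∅; E=∅; C=[((λq. ((λp. q) q)) ((λv. 0) 7)) :: (λx. -1) :: AP]; D=∅⟩
2. ⟨S=∅; E=∅; C=[((λv. 0) 7) :: (λq. ((λp. q) q)) :: AP :: (λx. -1) :: AP]; D=∅⟩
3. ⟨S=∅; E=∅; C=[7 :: (λv. 0) :: AP :: (λq. ((λp. q) q)) :: AP :: (λx. -1) :: AP]; D=∅⟩
4. ⟨S=[7]; E=∅; C=[(λv. 0) :: AP :: (λq. ((λp. q) q)) :: AP :: (λx. -1) :: AP]; D=∅⟩
5. ⟨S=[clo(λv. 0, ∅) :: 7]; E=∅; C=[AP :: (λq. ((λp. q) q)) :: AP :: (λx. -1) :: AP]; D=∅⟩
6. ⟨S=∅; E={v↦7}; C=[0]; D=[(∅, ∅, [(λq. ((λp. q) q)) :: AP :: (λx. -1) :: AP])]⟩
7. ⟨S=[0]; E={v↦7}; C=∅; D=[(∅, ∅, [(λq. ((λp. q) q)) :: AP :: (λx. -1) :: AP])]⟩
8. ⟨S=[0]; E=∅; C=[(λq. ((λp. q) q)) :: AP :: (λx. -1) :: AP]; D=∅⟩
9. ⟨S=[clo(λq. ((λp. q) q), ∅) :: 0]; E=∅; C=[AP :: (λx. -1) :: AP]; D=∅⟩
10. ⟨S=∅; E={q↦0}; C=[((λp. q) q)]; D=[(∅, ∅, [(λx. -1) :: AP])]⟩
11. ⟨S=∅; E={q↦0}; C=[q :: (λp. q) :: AP]; D=[(∅, ∅, [(λx. -1) :: AP])]⟩
12. ⟨S=[0]; E={q↦0}; C=[(λp. q) :: AP]; D=[(∅, ∅, [(λx. -1) :: AP])]⟩
13. ⟨S=[clo(λp. q, {q↦0}) :: 0]; E={q↦0}; C=[AP]; D=[(∅, ∅, [(λx. -1) :: AP])]⟩
14. ⟨S=∅; E={p↦0, q↦0}; C=[q]; D=[(∅, {q↦0}, ∅) :: (∅, ∅, [(λx. -1) :: AP])]⟩
15. ⟨S=[0]; E={p↦0, q↦0}; C=∅; D=[(∅, {q↦0}, ∅) :: (∅, ∅, [(λx. -1) :: AP])]⟩
16. ⟨S=[0]; E={q↦0}; C=∅; D=[(∅, ∅, [(λx. -1) :: AP])]⟩
17. ⟨S=[0]; E=∅; C=[(λx. -1) :: AP]; D=∅⟩
18. ⟨S=[clo(λx. -1, ∅) :: 0]; E=∅; C=[AP]; D=∅⟩
19. ⟨S=∅; E={x↦0}; C=[-1]; D=[(∅, ∅, ∅)]⟩
20. ⟨S=[-1]; E={x↦0}; C=∅; D=[(∅, ∅, ∅)]⟩
21. ⟨S=[-1]; E=∅; C=∅; D=∅⟩
→ final value -1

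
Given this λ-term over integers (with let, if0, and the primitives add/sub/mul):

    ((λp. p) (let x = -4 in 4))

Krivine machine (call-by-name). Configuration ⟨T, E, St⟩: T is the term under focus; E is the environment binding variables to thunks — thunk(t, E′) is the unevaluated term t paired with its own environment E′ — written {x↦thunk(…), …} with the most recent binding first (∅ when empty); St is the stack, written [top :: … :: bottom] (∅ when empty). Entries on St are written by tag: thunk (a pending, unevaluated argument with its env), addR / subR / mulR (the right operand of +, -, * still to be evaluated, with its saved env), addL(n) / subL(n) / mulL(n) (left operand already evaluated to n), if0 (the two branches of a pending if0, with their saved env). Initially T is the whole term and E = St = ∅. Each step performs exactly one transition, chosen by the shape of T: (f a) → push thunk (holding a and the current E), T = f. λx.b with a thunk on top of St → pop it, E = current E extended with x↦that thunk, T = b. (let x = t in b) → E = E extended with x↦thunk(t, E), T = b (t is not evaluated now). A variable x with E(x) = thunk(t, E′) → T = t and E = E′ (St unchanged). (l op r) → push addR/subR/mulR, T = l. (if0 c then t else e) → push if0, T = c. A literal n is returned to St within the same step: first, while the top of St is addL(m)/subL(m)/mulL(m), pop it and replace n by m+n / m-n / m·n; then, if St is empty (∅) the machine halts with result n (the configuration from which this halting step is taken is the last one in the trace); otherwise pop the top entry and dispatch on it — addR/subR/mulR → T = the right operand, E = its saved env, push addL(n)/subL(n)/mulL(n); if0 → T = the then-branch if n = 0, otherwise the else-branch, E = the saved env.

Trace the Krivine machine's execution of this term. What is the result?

t=0: ⟨T=((λp. p) (let x = -4 in 4)); E=∅; St=∅⟩
t=1: ⟨T=(λp. p); E=∅; St=[thunk]⟩
t=2: ⟨T=p; E={p↦thunk((let x = -4 in 4), ∅)}; St=∅⟩
t=3: ⟨T=(let x = -4 in 4); E=∅; St=∅⟩
t=4: ⟨T=4; E={x↦thunk(-4, ∅)}; St=∅⟩
→ final value 4

Answer: 4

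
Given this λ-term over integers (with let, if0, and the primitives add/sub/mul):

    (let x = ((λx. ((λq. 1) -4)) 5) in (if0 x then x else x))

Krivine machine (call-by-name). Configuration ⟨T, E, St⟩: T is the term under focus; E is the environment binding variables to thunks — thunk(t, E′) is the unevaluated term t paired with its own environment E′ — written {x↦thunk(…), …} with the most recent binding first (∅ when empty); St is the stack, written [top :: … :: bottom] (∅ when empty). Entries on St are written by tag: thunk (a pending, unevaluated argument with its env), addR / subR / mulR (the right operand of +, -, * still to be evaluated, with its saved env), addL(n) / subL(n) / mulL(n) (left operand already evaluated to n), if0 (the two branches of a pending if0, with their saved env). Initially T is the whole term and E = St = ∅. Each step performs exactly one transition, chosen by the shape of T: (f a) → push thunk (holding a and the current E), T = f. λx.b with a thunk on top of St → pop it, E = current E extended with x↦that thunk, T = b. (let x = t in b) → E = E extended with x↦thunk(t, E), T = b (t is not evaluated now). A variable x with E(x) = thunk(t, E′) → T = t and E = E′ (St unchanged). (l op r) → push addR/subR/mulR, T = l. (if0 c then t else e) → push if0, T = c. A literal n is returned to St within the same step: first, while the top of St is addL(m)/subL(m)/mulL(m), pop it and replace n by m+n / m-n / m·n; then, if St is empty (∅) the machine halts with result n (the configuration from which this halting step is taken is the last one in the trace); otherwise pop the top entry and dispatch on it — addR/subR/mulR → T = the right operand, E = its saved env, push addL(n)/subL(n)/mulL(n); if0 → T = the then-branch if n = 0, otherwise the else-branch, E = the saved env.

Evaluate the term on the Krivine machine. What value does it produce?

t=0: <T=(let x = ((λx. ((λq. 1) -4)) 5) in (if0 x then x else x)), E=∅, St=∅>
t=1: <T=(if0 x then x else x), E={x↦thunk(((λx. ((λq. 1) -4)) 5), ∅)}, St=∅>
t=2: <T=x, E={x↦thunk(((λx. ((λq. 1) -4)) 5), ∅)}, St=[if0]>
t=3: <T=((λx. ((λq. 1) -4)) 5), E=∅, St=[if0]>
t=4: <T=(λx. ((λq. 1) -4)), E=∅, St=[thunk :: if0]>
t=5: <T=((λq. 1) -4), E={x↦thunk(5, ∅)}, St=[if0]>
t=6: <T=(λq. 1), E={x↦thunk(5, ∅)}, St=[thunk :: if0]>
t=7: <T=1, E={q↦thunk(-4, {x↦thunk(5, ∅)}), x↦thunk(5, ∅)}, St=[if0]>
t=8: <T=x, E={x↦thunk(((λx. ((λq. 1) -4)) 5), ∅)}, St=∅>
t=9: <T=((λx. ((λq. 1) -4)) 5), E=∅, St=∅>
t=10: <T=(λx. ((λq. 1) -4)), E=∅, St=[thunk]>
t=11: <T=((λq. 1) -4), E={x↦thunk(5, ∅)}, St=∅>
t=12: <T=(λq. 1), E={x↦thunk(5, ∅)}, St=[thunk]>
t=13: <T=1, E={q↦thunk(-4, {x↦thunk(5, ∅)}), x↦thunk(5, ∅)}, St=∅>
→ final value 1

Answer: 1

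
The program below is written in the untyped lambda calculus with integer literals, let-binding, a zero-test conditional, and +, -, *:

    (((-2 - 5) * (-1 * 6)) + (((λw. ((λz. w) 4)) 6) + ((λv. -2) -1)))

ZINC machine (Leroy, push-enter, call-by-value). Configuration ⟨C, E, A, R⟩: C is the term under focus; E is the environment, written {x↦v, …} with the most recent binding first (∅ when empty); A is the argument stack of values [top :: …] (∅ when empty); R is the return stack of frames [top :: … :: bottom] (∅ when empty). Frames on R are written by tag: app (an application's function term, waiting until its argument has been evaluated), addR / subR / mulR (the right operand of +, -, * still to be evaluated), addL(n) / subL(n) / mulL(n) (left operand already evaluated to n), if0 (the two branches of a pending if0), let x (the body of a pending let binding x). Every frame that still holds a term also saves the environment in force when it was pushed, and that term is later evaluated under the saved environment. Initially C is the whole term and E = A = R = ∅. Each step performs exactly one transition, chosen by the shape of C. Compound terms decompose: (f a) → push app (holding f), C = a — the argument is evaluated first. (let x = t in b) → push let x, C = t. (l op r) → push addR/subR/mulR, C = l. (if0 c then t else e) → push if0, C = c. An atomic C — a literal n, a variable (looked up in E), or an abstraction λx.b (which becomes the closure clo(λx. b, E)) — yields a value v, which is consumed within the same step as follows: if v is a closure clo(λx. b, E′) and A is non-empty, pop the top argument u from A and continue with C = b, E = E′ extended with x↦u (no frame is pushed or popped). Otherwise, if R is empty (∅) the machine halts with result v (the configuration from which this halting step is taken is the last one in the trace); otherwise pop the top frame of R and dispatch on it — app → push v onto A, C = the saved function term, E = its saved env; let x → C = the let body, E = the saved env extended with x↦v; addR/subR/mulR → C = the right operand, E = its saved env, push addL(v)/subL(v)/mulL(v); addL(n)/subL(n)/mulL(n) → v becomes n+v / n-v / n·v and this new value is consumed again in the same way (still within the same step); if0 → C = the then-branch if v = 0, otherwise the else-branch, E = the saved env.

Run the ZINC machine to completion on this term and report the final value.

Answer: 46

Machine steps:
[0] [C=(((-2 - 5) * (-1 * 6)) + (((λw. ((λz. w) 4)) 6) + ((λv. -2) -1))) | E=∅ | A=∅ | R=∅]
[1] [C=((-2 - 5) * (-1 * 6)) | E=∅ | A=∅ | R=[addR]]
[2] [C=(-2 - 5) | E=∅ | A=∅ | R=[mulR :: addR]]
[3] [C=-2 | E=∅ | A=∅ | R=[subR :: mulR :: addR]]
[4] [C=5 | E=∅ | A=∅ | R=[subL(-2) :: mulR :: addR]]
[5] [C=(-1 * 6) | E=∅ | A=∅ | R=[mulL(-7) :: addR]]
[6] [C=-1 | E=∅ | A=∅ | R=[mulR :: mulL(-7) :: addR]]
[7] [C=6 | E=∅ | A=∅ | R=[mulL(-1) :: mulL(-7) :: addR]]
[8] [C=(((λw. ((λz. w) 4)) 6) + ((λv. -2) -1)) | E=∅ | A=∅ | R=[addL(42)]]
[9] [C=((λw. ((λz. w) 4)) 6) | E=∅ | A=∅ | R=[addR :: addL(42)]]
[10] [C=6 | E=∅ | A=∅ | R=[app :: addR :: addL(42)]]
[11] [C=(λw. ((λz. w) 4)) | E=∅ | A=[6] | R=[addR :: addL(42)]]
[12] [C=((λz. w) 4) | E={w↦6} | A=∅ | R=[addR :: addL(42)]]
[13] [C=4 | E={w↦6} | A=∅ | R=[app :: addR :: addL(42)]]
[14] [C=(λz. w) | E={w↦6} | A=[4] | R=[addR :: addL(42)]]
[15] [C=w | E={z↦4, w↦6} | A=∅ | R=[addR :: addL(42)]]
[16] [C=((λv. -2) -1) | E=∅ | A=∅ | R=[addL(6) :: addL(42)]]
[17] [C=-1 | E=∅ | A=∅ | R=[app :: addL(6) :: addL(42)]]
[18] [C=(λv. -2) | E=∅ | A=[-1] | R=[addL(6) :: addL(42)]]
[19] [C=-2 | E={v↦-1} | A=∅ | R=[addL(6) :: addL(42)]]
→ final value 46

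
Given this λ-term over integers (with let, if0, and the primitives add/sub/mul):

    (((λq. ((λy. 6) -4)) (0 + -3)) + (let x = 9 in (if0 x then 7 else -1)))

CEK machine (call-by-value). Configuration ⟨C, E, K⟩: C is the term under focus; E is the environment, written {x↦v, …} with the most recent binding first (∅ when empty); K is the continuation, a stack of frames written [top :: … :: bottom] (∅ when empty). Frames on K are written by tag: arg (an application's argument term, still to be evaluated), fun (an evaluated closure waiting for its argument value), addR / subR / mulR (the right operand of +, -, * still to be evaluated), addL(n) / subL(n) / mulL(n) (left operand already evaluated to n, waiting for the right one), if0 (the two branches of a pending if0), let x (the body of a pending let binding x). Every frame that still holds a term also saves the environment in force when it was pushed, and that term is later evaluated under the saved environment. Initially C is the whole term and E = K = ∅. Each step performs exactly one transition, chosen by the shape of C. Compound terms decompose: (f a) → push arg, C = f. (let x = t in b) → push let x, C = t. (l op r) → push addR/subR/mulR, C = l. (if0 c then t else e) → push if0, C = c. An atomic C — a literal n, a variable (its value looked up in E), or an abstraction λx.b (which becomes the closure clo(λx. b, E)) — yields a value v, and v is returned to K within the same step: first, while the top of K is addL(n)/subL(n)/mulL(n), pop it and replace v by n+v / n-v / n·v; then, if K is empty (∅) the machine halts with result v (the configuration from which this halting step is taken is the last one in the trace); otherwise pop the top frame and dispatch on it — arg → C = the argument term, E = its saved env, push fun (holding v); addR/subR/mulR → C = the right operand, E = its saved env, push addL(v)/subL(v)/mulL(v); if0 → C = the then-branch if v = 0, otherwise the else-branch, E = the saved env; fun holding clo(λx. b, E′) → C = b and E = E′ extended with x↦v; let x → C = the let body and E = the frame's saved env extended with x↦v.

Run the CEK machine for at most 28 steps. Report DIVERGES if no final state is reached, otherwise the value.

0. ⟨C=(((λq. ((λy. 6) -4)) (0 + -3)) + (let x = 9 in (if0 x then 7 else -1))); E=∅; K=∅⟩
1. ⟨C=((λq. ((λy. 6) -4)) (0 + -3)); E=∅; K=[addR]⟩
2. ⟨C=(λq. ((λy. 6) -4)); E=∅; K=[arg :: addR]⟩
3. ⟨C=(0 + -3); E=∅; K=[fun :: addR]⟩
4. ⟨C=0; E=∅; K=[addR :: fun :: addR]⟩
5. ⟨C=-3; E=∅; K=[addL(0) :: fun :: addR]⟩
6. ⟨C=((λy. 6) -4); E={q↦-3}; K=[addR]⟩
7. ⟨C=(λy. 6); E={q↦-3}; K=[arg :: addR]⟩
8. ⟨C=-4; E={q↦-3}; K=[fun :: addR]⟩
9. ⟨C=6; E={y↦-4, q↦-3}; K=[addR]⟩
10. ⟨C=(let x = 9 in (if0 x then 7 else -1)); E=∅; K=[addL(6)]⟩
11. ⟨C=9; E=∅; K=[let x :: addL(6)]⟩
12. ⟨C=(if0 x then 7 else -1); E={x↦9}; K=[addL(6)]⟩
13. ⟨C=x; E={x↦9}; K=[if0 :: addL(6)]⟩
14. ⟨C=-1; E={x↦9}; K=[addL(6)]⟩
→ final value 5

Answer: 5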